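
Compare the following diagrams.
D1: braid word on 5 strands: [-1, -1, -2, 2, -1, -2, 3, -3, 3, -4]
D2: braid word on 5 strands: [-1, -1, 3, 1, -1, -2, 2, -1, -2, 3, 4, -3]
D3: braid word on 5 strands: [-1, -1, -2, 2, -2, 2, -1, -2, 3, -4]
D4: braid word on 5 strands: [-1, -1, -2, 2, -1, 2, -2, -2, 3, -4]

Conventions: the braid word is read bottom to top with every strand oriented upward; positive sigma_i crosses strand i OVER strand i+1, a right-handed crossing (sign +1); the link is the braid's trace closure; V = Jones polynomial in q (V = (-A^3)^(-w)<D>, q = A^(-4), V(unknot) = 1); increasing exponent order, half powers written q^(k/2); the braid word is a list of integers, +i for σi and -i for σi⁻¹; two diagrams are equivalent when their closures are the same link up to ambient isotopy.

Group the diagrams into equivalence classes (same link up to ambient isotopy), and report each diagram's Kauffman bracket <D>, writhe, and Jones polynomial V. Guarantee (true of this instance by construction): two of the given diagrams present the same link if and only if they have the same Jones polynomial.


grouping into links: {D1, D2, D3, D4}
V(D1) = -q^-4 + q^-3 + q^-1  (w -4, c 10, <D> = A^-8 + 1 - A^4)
V(D2) = -q^-4 + q^-3 + q^-1  [12 crossings, <D> = A^-2 + A^6 - A^10, w = -2]
D3 (bracket A^-8 + 1 - A^4; 10 crossings at w = -4): V = -q^-4 + q^-3 + q^-1
V(D4) = -q^-4 + q^-3 + q^-1  [10 crossings, <D> = A^-8 + 1 - A^4, w = -4]
why: all 4 diagrams share one V(q), hence one class


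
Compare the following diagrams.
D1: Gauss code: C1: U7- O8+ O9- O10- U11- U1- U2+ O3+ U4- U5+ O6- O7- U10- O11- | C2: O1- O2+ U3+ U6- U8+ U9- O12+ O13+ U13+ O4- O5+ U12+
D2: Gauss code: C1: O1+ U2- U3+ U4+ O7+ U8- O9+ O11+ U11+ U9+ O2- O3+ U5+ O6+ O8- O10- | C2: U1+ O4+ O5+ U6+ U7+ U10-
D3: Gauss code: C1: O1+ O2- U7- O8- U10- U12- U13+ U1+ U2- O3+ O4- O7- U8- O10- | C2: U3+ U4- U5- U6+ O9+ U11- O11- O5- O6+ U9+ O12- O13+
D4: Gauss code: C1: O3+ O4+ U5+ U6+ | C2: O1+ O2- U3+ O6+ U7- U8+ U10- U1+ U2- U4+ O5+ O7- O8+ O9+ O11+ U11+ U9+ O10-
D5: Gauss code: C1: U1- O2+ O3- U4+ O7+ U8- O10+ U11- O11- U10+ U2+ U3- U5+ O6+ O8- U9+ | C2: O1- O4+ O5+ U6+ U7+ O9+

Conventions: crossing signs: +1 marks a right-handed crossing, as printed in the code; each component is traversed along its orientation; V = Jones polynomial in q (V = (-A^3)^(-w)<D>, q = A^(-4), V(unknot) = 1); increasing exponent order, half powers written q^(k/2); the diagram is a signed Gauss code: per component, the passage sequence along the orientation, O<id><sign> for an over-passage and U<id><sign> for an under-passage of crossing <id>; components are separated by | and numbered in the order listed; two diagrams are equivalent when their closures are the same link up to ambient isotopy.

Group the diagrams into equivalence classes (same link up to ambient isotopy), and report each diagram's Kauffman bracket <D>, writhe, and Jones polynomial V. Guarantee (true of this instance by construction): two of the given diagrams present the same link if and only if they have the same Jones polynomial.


grouping into links: {D1, D3} | {D2, D4, D5}
V(D1) = q^(-9/2) - q^(-5/2) - q^(-3/2) - q^(-1/2)  (w -1, c 13, <D> = A^-1 + A^3 + A^7 - A^15)
V(D2) = -q^(1/2) + q^(3/2) - q^(5/2) - q^(9/2)  [11 crossings, <D> = A^-3 + A^5 - A^9 + A^13, w = +5]
D3 (bracket A^-7 + A^-3 + A - A^9; 13 crossings at w = -3): V = q^(-9/2) - q^(-5/2) - q^(-3/2) - q^(-1/2)
D4 (bracket A^-3 + A^5 - A^9 + A^13; 11 crossings at w = +5): V = -q^(1/2) + q^(3/2) - q^(5/2) - q^(9/2)
D5 (bracket A^-9 + A^-1 - A^3 + A^7; 11 crossings at w = +3): V = -q^(1/2) + q^(3/2) - q^(5/2) - q^(9/2)
why: 2 values of V(q) split the 5 diagrams


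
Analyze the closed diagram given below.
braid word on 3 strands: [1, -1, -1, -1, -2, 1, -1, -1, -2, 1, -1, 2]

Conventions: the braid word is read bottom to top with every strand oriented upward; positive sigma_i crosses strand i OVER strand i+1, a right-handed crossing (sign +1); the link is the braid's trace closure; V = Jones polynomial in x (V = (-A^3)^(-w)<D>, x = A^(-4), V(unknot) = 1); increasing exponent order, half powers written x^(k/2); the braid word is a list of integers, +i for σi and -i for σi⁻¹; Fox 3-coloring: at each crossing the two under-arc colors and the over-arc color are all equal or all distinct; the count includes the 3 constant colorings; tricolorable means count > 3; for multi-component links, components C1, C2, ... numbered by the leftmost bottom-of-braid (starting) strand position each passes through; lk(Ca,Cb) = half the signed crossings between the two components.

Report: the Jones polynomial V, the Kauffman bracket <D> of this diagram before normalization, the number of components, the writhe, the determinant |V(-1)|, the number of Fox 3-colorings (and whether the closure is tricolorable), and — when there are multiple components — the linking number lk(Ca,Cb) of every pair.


V(x) = -x^-4 + x^-3 + x^-1
bracket: A^-8 + 1 - A^4, w = -4
1 component, writhe -4, over 12 crossings
det 3, colorings 9 of 3^12 — tricolorable
observation: the span of V is 3, forcing >= 3 crossings in any diagram


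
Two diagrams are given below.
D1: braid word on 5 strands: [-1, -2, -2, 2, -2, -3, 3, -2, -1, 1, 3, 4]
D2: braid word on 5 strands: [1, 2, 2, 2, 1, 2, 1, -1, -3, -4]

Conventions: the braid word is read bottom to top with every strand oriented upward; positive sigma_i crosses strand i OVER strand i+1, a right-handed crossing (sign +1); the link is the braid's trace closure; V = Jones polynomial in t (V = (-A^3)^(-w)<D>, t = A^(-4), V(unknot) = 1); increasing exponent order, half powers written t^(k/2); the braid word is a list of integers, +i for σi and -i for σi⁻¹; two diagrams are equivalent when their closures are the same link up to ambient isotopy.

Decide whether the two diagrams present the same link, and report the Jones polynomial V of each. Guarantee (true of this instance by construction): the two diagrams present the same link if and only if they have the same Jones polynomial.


equivalent: no
V(D1) = -t^-4 + t^-3 + t^-1  (w -2, c 12, <D> = A^-2 + A^6 - A^10)
V(D2) = t^2 + t^4 - t^5 + t^6 - t^7  [10 crossings, <D> = -A^-16 + A^-12 - A^-8 + A^-4 + A^4, w = +4]
key observation: 2 values of V(t) split the 2 diagrams


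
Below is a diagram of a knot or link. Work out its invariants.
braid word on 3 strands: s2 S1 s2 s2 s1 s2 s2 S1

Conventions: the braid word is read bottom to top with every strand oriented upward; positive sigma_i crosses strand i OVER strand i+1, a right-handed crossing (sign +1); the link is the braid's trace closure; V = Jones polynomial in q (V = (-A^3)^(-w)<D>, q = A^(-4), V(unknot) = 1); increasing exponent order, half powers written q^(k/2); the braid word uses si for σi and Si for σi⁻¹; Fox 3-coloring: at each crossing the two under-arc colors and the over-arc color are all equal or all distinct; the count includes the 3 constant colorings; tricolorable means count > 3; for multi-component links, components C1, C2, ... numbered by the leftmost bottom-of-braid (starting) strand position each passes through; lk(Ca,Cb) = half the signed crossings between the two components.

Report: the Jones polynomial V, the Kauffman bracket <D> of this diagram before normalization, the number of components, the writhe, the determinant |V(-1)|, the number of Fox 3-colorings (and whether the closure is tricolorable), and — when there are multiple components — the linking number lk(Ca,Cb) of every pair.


V(q) = q - q^2 + 2q^3 - q^4 + q^5 - q^6
bracket: -A^-12 + A^-8 - A^-4 + 2 - A^4 + A^8, w = +4
1 component, writhe +4, over 8 crossings
det 7, colorings 3 of 3^8 — not tricolorable
observation: V spans 5 powers of q: at least 5 crossings in any diagram


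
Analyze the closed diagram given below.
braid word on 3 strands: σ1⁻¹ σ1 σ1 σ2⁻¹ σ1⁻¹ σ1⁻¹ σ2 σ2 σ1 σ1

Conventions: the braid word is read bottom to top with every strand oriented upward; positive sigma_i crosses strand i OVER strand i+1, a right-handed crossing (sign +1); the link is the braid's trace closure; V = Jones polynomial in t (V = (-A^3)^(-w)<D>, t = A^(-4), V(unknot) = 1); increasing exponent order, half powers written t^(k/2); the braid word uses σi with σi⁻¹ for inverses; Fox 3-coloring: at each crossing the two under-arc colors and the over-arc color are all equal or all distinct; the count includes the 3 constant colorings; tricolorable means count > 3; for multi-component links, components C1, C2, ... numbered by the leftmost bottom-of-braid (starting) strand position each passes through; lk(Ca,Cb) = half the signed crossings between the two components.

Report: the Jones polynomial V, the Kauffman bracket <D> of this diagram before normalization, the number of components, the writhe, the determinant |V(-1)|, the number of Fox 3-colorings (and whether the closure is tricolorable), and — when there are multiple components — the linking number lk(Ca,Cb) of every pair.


Jones polynomial: V(t) = t^-1 - 1 + 2t - 2t^2 + 2t^3 - 2t^4 + t^5
<D> = A^-14 - 2A^-10 + 2A^-6 - 2A^-2 + 2A^2 - A^6 + A^10; writhe +2
components 1, writhe +2 (10 crossings)
3-colorings: 3 of 3^10, det 11 — not tricolorable
note: the span of V is 6, forcing >= 6 crossings in any diagram


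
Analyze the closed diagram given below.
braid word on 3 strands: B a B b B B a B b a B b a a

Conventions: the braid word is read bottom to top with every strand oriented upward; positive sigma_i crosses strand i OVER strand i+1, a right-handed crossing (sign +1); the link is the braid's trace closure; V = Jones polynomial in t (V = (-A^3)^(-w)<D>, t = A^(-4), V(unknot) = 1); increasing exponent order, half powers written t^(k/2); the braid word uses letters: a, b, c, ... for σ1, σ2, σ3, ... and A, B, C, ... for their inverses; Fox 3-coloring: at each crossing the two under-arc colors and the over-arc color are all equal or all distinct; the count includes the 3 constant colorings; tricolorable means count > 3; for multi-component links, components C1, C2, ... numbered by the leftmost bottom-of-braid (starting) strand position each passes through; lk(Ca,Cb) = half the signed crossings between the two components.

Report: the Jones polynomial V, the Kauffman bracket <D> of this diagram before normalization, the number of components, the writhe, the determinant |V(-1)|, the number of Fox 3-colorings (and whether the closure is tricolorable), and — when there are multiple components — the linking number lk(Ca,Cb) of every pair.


Jones polynomial: V(t) = -t^-2 + 2t^-1 - 2 + 4t - 4t^2 + 4t^3 - 3t^4 + 2t^5 - t^6
<D> = -A^-18 + 2A^-14 - 3A^-10 + 4A^-6 - 4A^-2 + 4A^2 - 2A^6 + 2A^10 - A^14; writhe +2
components 1, writhe +2 (14 crossings)
3-colorings: 3 of 3^14, det 23 — not tricolorable
note: the word shrinks to σ2⁻¹ σ1 σ2⁻¹ σ2⁻¹ σ1 σ1 σ1 σ1 after cancelling


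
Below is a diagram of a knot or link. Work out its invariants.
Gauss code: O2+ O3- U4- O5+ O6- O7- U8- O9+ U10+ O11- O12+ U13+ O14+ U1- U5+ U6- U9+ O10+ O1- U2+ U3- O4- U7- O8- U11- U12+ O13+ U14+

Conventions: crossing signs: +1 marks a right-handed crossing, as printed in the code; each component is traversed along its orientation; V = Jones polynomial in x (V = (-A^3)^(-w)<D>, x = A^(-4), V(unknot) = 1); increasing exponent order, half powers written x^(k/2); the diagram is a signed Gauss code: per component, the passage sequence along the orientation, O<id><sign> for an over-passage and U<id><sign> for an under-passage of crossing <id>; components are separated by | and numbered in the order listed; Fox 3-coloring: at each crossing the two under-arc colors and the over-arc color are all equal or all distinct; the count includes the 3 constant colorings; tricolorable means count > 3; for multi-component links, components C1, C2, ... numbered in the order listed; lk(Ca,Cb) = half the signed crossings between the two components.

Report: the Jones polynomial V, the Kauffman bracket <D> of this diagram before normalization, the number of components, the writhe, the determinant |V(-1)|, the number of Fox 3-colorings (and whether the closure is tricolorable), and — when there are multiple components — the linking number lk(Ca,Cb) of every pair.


V(x) = -x^-3 + 2x^-2 - 2x^-1 + 3 - 2x + 2x^2 - x^3
bracket: -A^-12 + 2A^-8 - 2A^-4 + 3 - 2A^4 + 2A^8 - A^12, w = 0
1 component, writhe 0, over 14 crossings
det 13, colorings 3 of 3^14 — not tricolorable
observation: the span of V is 6, forcing >= 6 crossings in any diagram


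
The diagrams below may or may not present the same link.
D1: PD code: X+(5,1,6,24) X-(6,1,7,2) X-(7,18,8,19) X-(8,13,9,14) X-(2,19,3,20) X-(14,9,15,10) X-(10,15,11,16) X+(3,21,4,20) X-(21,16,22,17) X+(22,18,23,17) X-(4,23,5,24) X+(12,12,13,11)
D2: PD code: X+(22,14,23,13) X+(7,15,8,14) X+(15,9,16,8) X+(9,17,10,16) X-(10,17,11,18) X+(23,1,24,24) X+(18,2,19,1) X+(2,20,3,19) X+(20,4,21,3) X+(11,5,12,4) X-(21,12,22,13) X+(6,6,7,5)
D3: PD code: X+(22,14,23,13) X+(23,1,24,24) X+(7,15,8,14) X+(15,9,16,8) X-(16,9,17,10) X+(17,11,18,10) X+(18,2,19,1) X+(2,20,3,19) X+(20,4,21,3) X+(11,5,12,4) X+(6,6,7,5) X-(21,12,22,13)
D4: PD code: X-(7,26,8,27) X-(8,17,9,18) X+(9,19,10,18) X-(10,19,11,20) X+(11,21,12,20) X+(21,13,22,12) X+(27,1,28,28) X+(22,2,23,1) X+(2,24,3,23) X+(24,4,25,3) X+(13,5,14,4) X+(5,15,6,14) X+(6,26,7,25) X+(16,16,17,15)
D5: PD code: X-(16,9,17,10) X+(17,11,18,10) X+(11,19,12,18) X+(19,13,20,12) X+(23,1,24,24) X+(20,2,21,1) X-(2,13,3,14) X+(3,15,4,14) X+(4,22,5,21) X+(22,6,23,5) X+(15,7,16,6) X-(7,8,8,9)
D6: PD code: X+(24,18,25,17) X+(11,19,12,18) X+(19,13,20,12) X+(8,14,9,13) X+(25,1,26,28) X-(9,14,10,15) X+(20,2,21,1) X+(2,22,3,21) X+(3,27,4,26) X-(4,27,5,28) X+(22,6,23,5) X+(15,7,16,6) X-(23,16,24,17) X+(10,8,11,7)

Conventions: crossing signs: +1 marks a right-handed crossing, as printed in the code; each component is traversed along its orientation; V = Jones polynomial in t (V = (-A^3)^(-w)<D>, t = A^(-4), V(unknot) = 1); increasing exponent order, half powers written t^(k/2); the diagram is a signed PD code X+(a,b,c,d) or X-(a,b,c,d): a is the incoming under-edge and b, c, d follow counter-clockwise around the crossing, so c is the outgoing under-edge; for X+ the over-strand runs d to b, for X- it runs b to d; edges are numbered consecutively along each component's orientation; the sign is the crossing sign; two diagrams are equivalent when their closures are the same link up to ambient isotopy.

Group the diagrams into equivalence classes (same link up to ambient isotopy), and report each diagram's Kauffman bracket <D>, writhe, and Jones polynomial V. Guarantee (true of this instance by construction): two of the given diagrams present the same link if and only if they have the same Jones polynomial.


classes: {D1} | {D2, D3, D4, D5, D6}
V(D1) = -t^-4 + t^-3 + t^-1  [12 crossings, <D> = A^-8 + 1 - A^4, w = -4]
D2 (bracket A^-8 - 2A^-4 + 1 - 2A^4 + 2A^8 + A^16; 12 crossings at w = +8): V = t^2 + 2t^4 - 2t^5 + t^6 - 2t^7 + t^8
D3 (bracket A^-8 - 2A^-4 + 1 - 2A^4 + 2A^8 + A^16; 12 crossings at w = +8): V = t^2 + 2t^4 - 2t^5 + t^6 - 2t^7 + t^8
V(D4) = t^2 + 2t^4 - 2t^5 + t^6 - 2t^7 + t^8  [14 crossings, <D> = A^-8 - 2A^-4 + 1 - 2A^4 + 2A^8 + A^16, w = +8]
V(D5) = t^2 + 2t^4 - 2t^5 + t^6 - 2t^7 + t^8  [12 crossings, <D> = A^-14 - 2A^-10 + A^-6 - 2A^-2 + 2A^2 + A^10, w = +6]
V(D6) = t^2 + 2t^4 - 2t^5 + t^6 - 2t^7 + t^8  [14 crossings, <D> = A^-8 - 2A^-4 + 1 - 2A^4 + 2A^8 + A^16, w = +8]
note: 2 classes among 6 diagrams; unequal V(t) rules out equality


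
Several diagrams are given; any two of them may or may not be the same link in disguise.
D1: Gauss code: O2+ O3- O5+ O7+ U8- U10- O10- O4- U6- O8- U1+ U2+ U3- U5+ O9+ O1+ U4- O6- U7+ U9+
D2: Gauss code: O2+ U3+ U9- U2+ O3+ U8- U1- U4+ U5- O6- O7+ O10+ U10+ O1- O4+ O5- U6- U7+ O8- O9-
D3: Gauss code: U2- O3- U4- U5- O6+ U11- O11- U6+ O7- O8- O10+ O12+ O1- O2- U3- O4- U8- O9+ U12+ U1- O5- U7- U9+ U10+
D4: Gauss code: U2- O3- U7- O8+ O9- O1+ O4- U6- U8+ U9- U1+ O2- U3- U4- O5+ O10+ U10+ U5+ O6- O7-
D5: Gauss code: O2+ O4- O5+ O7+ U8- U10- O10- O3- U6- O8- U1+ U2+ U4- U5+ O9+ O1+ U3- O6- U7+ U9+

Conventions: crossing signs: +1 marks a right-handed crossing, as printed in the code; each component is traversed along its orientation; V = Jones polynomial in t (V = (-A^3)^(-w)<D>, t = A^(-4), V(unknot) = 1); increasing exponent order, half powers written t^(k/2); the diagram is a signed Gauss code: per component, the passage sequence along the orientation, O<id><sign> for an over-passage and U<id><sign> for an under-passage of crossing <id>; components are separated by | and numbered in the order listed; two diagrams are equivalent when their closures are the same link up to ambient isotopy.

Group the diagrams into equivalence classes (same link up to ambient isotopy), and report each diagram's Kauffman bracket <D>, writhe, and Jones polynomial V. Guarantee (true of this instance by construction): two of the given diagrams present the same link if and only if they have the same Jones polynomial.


classes: {D1, D5} | {D2} | {D3, D4}
V(D1) = -t^-3 + 2t^-2 - 2t^-1 + 3 - 2t + 2t^2 - t^3  [10 crossings, <D> = -A^-12 + 2A^-8 - 2A^-4 + 3 - 2A^4 + 2A^8 - A^12, w = 0]
D2 (bracket 1; 10 crossings at w = 0): V = 1
V(D3) = -t^-6 + t^-5 - t^-4 + 2t^-3 - t^-2 + t^-1  (w -4, c 12, <D> = A^-8 - A^-4 + 2 - A^4 + A^8 - A^12)
V(D4) = -t^-6 + t^-5 - t^-4 + 2t^-3 - t^-2 + t^-1  (w -2, c 10, <D> = A^-2 - A^2 + 2A^6 - A^10 + A^14 - A^18)
D5 (bracket -A^-12 + 2A^-8 - 2A^-4 + 3 - 2A^4 + 2A^8 - A^12; 10 crossings at w = 0): V = -t^-3 + 2t^-2 - 2t^-1 + 3 - 2t + 2t^2 - t^3
note: V(t) takes 3 values over 5 diagrams, fixing the grouping


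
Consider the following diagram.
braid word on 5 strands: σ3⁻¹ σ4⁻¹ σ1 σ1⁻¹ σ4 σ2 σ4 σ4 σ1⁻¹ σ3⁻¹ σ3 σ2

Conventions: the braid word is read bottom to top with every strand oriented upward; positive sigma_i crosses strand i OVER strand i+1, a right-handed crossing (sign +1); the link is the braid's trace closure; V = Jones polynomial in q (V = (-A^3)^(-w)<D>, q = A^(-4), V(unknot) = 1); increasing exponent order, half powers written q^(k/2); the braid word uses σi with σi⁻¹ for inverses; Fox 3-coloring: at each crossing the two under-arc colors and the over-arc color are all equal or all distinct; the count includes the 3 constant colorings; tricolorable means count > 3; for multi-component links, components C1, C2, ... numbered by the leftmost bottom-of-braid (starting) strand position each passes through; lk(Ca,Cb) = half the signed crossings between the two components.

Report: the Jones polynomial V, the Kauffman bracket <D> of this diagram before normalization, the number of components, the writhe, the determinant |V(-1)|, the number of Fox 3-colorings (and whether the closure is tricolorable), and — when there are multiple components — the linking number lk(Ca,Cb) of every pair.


V(q) = q + 2q^3 + q^5
bracket: A^-14 + 2A^-6 + A^2, w = +2
3 components, writhe +2, over 12 crossings
lk(C1,C2) = +1
linking number lk(C1,C3) = +1
lk(C2,C3): 0
det 4, colorings 3 of 3^12 — not tricolorable
observation: the 3 component pairs carry total linking +2


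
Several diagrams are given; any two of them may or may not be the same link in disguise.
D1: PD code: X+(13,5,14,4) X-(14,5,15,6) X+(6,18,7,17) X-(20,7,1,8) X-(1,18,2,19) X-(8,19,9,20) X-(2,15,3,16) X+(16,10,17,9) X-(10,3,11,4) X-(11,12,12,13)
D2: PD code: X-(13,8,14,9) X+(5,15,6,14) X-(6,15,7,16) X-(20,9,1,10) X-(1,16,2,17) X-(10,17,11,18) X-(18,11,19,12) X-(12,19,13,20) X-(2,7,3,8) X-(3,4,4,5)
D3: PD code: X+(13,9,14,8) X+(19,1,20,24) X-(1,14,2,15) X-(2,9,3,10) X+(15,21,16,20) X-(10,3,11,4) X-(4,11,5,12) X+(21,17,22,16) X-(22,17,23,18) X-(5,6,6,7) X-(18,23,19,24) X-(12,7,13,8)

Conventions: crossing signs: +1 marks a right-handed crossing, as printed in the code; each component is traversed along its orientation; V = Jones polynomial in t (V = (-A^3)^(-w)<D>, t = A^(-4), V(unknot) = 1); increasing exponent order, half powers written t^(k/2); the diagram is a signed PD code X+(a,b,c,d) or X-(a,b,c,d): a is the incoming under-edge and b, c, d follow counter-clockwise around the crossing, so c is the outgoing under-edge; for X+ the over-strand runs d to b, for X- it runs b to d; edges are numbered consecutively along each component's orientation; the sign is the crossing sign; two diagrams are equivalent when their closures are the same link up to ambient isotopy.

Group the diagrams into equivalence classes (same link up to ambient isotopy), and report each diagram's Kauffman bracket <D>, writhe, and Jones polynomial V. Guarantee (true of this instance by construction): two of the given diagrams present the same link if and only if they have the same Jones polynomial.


classes: {D1} | {D2} | {D3}
V(D1) = 1  [10 crossings, <D> = A^-12, w = -4]
V(D2) = -t^-7 + t^-6 - t^-5 + t^-4 + t^-2  (w -8, c 10, <D> = A^-16 + A^-8 - A^-4 + 1 - A^4)
D3 (bracket A^-8 + 1 - A^4; 12 crossings at w = -4): V = -t^-4 + t^-3 + t^-1
note: comparing 3 Jones polynomials yields 3 groups


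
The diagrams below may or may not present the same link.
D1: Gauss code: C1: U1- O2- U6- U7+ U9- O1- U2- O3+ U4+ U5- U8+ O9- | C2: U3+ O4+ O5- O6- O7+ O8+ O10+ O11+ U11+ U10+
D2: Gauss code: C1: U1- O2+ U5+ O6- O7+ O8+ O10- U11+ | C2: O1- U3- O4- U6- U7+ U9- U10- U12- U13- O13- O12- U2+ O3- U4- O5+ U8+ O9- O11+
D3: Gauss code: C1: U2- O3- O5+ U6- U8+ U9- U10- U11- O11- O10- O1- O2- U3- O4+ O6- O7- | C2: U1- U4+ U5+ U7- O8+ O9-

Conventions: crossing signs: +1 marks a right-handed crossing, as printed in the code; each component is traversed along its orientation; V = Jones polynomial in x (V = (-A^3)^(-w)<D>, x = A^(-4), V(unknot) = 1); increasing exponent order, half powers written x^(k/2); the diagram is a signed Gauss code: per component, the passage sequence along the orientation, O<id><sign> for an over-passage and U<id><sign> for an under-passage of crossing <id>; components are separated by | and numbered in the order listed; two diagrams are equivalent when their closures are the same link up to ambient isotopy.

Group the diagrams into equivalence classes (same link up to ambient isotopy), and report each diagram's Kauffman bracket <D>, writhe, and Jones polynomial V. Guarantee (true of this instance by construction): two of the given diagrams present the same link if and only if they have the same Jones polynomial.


grouping into links: {D1, D2} | {D3}
V(D1) = x^(-7/2) - x^(-5/2) + x^(-3/2) - 2x^(-1/2) - x^(3/2)  (w +1, c 11, <D> = A^-3 + 2A^5 - A^9 + A^13 - A^17)
V(D2) = x^(-7/2) - x^(-5/2) + x^(-3/2) - 2x^(-1/2) - x^(3/2)  [13 crossings, <D> = A^-15 + 2A^-7 - A^-3 + A - A^5, w = -3]
V(D3) = x^(-9/2) - x^(-5/2) - x^(-3/2) - x^(-1/2)  [11 crossings, <D> = A^-13 + A^-9 + A^-5 - A^3, w = -5]
why: comparing 3 Jones polynomials yields 2 groups


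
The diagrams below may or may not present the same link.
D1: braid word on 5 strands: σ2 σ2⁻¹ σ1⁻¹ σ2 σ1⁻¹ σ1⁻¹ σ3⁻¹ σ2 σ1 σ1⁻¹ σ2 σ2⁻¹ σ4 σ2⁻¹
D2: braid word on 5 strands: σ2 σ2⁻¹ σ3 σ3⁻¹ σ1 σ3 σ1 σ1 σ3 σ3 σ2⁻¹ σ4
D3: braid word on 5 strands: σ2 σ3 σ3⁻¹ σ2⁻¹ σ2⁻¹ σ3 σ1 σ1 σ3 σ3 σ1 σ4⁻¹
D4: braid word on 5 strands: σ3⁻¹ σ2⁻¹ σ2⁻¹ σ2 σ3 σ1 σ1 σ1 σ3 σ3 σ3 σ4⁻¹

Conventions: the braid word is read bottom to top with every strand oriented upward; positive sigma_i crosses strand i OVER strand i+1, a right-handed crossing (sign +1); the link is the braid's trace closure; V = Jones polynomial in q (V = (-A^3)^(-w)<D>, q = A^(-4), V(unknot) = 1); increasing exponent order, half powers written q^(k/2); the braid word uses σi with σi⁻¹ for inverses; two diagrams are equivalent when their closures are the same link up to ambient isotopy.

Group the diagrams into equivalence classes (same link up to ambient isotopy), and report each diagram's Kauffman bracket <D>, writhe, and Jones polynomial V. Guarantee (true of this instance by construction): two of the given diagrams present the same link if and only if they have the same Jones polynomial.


equivalence classes: {D1} | {D2, D3, D4}
D1 (bracket A^-2 + A^6 - A^10; 14 crossings at w = -2): V = -q^-4 + q^-3 + q^-1
V(D2) = q^2 + 2q^4 - 2q^5 + q^6 - 2q^7 + q^8  [12 crossings, <D> = A^-14 - 2A^-10 + A^-6 - 2A^-2 + 2A^2 + A^10, w = +6]
V(D3) = q^2 + 2q^4 - 2q^5 + q^6 - 2q^7 + q^8  [12 crossings, <D> = A^-20 - 2A^-16 + A^-12 - 2A^-8 + 2A^-4 + A^4, w = +4]
D4 (bracket A^-20 - 2A^-16 + A^-12 - 2A^-8 + 2A^-4 + A^4; 12 crossings at w = +4): V = q^2 + 2q^4 - 2q^5 + q^6 - 2q^7 + q^8
observation: V(q) takes 2 values over 4 diagrams, fixing the grouping


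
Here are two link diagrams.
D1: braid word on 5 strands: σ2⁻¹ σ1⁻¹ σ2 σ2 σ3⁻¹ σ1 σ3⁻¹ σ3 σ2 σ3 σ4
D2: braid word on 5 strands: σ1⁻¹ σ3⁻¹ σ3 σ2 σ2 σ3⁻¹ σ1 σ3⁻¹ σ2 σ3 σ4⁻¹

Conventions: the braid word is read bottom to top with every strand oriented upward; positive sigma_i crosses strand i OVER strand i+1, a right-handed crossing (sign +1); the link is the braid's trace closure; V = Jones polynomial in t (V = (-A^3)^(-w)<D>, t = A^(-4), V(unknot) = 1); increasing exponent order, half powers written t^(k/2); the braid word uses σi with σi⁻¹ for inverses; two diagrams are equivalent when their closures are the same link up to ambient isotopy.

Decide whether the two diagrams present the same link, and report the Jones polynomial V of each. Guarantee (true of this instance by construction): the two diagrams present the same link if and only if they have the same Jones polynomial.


equivalent: yes
V(D1) = -t^(1/2) - t^(5/2)  (w +3, c 11, <D> = A^-1 + A^7)
D2 (bracket A^-7 + A; 11 crossings at w = +1): V = -t^(1/2) - t^(5/2)
why: one V(t) for all 2 diagrams — one class (guaranteed)


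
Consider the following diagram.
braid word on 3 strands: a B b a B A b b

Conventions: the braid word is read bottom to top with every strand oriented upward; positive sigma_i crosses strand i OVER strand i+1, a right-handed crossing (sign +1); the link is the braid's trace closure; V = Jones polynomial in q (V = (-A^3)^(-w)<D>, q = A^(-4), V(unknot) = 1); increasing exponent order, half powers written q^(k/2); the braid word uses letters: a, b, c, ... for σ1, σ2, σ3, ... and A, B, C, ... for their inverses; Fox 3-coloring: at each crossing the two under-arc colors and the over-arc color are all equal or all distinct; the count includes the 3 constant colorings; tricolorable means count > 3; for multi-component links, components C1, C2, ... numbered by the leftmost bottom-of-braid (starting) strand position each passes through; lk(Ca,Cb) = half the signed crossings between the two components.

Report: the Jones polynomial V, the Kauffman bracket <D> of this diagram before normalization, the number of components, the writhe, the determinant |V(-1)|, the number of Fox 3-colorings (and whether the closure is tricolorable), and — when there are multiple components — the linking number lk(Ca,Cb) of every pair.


V = q + q^3 - q^4
<D> = -A^-10 + A^-6 + A^2 (w = +2)
1 component over 8 crossings, w = +2
9 Fox colorings among 3^8, |V(-1)| = 3: tricolorable
why: free reduction leaves σ1 σ1 σ2⁻¹ σ1⁻¹ σ2 σ2 of the original 8 letters


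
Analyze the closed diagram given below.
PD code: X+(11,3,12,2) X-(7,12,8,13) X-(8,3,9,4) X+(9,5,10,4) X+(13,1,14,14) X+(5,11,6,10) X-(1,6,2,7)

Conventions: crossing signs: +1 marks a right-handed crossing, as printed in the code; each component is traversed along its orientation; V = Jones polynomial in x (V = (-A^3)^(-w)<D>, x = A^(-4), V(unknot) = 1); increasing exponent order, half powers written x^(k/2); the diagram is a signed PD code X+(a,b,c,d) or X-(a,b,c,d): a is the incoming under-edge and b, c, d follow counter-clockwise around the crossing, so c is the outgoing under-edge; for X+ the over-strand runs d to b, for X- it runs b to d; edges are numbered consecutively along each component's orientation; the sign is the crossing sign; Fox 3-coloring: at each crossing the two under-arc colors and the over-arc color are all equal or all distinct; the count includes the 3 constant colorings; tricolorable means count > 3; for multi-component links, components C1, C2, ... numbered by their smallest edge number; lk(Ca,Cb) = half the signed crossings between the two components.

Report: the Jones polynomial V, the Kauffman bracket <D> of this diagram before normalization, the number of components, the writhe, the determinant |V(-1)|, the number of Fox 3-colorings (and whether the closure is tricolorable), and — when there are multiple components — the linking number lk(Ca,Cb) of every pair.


V(x) = x^-2 - x^-1 + 1 - x + x^2
bracket: -A^-5 + A^-1 - A^3 + A^7 - A^11, w = +1
1 component, writhe +1, over 7 crossings
det 5, colorings 3 of 3^7 — not tricolorable
observation: V is palindromic (span 4, det 5): x -> 1/x fixes it; necessary, not sufficient, for amphichirality


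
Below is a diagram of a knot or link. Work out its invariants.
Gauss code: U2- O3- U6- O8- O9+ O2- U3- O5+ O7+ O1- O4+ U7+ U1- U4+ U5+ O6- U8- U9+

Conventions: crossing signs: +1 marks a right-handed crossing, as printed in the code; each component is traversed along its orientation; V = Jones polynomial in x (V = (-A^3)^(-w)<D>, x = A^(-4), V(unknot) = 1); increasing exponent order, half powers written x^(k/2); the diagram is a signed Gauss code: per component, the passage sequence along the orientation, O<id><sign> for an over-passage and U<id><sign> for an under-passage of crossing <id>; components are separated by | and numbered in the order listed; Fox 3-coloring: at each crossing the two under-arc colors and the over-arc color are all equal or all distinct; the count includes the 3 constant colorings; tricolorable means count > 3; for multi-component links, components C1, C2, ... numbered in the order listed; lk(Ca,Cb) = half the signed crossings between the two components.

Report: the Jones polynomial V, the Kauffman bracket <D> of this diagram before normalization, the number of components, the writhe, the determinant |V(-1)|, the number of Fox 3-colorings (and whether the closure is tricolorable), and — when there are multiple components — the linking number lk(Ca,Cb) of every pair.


V(x) = -x^-4 + x^-3 + x^-1
bracket: -A - A^9 + A^13, w = -1
1 component, writhe -1, over 9 crossings
det 3, colorings 9 of 3^9 — tricolorable
observation: det 3 = |V(-1)|; divisible by 3, so tricolorable


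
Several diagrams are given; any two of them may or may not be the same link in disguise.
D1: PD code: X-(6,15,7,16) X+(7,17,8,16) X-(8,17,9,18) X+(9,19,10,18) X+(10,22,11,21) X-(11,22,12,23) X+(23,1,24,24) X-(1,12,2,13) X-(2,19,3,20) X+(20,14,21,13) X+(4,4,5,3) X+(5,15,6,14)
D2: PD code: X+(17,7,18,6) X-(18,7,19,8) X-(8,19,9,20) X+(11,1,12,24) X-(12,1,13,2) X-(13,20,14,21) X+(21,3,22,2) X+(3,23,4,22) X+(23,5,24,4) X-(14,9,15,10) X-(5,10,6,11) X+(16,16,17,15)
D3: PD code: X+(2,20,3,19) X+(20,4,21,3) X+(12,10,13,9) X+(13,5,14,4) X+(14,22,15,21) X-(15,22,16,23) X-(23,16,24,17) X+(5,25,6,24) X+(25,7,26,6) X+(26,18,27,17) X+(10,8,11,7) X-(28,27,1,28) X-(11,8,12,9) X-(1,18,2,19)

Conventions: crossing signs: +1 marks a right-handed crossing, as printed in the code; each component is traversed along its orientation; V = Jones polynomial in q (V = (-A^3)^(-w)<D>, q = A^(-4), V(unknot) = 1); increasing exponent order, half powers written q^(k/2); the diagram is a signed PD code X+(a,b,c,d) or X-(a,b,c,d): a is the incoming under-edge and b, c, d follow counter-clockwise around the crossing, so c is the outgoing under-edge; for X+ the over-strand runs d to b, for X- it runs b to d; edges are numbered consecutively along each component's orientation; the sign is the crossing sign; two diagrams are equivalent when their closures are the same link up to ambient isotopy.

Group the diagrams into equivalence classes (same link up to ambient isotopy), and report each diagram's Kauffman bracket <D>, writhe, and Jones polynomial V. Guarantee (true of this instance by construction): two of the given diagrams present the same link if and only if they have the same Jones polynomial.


equivalence classes: {D1} | {D2} | {D3}
D1 (bracket A^6; 12 crossings at w = +2): V = 1
V(D2) = -q^-3 + q^-2 - q^-1 + 3 - q + q^2 - q^3  (w 0, c 12, <D> = -A^-12 + A^-8 - A^-4 + 3 - A^4 + A^8 - A^12)
V(D3) = q - q^2 + 2q^3 - q^4 + q^5 - q^6  [14 crossings, <D> = -A^-12 + A^-8 - A^-4 + 2 - A^4 + A^8, w = +4]
key observation: V(q) takes 3 values over 3 diagrams, fixing the grouping


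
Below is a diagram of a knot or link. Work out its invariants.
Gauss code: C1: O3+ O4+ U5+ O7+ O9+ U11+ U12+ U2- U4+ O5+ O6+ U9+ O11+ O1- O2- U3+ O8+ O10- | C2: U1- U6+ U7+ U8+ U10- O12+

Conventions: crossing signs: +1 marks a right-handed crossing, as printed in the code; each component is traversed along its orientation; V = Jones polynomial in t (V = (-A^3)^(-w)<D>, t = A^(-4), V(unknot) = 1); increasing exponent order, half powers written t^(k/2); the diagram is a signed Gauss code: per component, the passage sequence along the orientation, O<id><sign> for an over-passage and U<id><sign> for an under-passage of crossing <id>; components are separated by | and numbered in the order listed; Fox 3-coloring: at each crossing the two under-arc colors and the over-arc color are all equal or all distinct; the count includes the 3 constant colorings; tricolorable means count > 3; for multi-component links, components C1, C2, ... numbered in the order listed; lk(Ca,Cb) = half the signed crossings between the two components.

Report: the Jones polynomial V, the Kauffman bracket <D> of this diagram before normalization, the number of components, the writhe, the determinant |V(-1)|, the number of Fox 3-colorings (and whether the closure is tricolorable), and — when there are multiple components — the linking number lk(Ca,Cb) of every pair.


V(t) = -t^(3/2) - 2t^(7/2) + t^(9/2) - t^(11/2) + t^(13/2)
bracket: A^-8 - A^-4 + 1 - 2A^4 - A^12, w = +6
2 components, writhe +6, over 12 crossings
lk(C1,C2) = +1
det 6, colorings 9 of 3^12 — tricolorable
observation: summing lk over 1 pair gives +1


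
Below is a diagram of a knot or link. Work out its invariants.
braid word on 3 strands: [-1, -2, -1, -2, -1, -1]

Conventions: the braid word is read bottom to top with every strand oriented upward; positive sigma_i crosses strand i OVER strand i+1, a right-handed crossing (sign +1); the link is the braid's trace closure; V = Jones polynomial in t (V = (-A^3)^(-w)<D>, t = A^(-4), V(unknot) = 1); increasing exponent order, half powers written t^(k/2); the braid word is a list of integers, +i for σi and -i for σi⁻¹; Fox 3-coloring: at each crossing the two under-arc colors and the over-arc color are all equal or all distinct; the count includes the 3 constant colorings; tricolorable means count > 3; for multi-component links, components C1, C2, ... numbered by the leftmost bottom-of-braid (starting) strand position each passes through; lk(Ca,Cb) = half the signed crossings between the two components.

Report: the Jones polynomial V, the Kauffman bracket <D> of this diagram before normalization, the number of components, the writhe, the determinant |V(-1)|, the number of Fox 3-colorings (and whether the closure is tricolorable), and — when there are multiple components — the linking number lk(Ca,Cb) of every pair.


Jones polynomial: V(t) = -t^-7 + t^-6 - t^-5 + t^-4 + t^-2
<D> = A^-10 + A^-2 - A^2 + A^6 - A^10; writhe -6
components 1, writhe -6 (6 crossings)
3-colorings: 3 of 3^6, det 5 — not tricolorable
note: the span of V is 5, forcing >= 5 crossings in any diagram


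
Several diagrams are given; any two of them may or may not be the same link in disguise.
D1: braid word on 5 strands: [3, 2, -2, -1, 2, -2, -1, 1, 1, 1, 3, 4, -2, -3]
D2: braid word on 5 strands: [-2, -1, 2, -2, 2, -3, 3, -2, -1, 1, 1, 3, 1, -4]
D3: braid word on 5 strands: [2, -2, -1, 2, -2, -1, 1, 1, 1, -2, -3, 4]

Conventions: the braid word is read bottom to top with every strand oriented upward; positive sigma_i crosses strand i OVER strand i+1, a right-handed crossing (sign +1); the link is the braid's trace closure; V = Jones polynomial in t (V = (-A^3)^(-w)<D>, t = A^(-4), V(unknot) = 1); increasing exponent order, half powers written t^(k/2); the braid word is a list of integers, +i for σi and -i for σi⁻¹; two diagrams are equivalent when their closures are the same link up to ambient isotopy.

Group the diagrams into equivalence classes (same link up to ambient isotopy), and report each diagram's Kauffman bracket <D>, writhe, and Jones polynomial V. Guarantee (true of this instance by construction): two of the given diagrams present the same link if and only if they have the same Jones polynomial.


equivalence classes: {D1, D2, D3}
D1 (bracket A^6; 14 crossings at w = +2): V = 1
V(D2) = 1  [14 crossings, <D> = 1, w = 0]
V(D3) = 1  [12 crossings, <D> = 1, w = 0]
key observation: all 3 diagrams share one V(t), hence one class


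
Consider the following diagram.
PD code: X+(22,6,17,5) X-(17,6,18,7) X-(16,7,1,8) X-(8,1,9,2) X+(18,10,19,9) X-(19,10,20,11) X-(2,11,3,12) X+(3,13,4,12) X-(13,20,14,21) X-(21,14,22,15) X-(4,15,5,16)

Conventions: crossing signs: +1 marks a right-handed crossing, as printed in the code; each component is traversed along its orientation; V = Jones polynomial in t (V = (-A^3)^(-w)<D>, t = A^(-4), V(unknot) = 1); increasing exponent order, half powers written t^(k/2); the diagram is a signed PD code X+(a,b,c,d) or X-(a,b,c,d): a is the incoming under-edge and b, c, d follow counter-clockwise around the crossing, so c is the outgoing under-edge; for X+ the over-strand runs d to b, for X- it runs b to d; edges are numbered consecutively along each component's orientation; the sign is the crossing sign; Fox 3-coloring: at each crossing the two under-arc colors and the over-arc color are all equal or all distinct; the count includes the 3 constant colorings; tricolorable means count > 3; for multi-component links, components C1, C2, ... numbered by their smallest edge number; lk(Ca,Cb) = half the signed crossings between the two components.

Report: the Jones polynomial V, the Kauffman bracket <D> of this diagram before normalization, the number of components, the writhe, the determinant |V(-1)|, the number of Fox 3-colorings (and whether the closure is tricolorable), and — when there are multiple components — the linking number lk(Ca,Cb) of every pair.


V = t^(-13/2) - t^(-11/2) + t^(-9/2) - 2t^(-7/2) - t^(-3/2)
<D> = A^-9 + 2A^-1 - A^3 + A^7 - A^11 (w = -5)
2 components over 11 crossings, w = -5
lk(C1,C2): -1
9 Fox colorings among 3^11, |V(-1)| = 6: tricolorable
why: w = -5 (over 11 crossings) is diagram-only; (-A^3)^(5) removes it from V


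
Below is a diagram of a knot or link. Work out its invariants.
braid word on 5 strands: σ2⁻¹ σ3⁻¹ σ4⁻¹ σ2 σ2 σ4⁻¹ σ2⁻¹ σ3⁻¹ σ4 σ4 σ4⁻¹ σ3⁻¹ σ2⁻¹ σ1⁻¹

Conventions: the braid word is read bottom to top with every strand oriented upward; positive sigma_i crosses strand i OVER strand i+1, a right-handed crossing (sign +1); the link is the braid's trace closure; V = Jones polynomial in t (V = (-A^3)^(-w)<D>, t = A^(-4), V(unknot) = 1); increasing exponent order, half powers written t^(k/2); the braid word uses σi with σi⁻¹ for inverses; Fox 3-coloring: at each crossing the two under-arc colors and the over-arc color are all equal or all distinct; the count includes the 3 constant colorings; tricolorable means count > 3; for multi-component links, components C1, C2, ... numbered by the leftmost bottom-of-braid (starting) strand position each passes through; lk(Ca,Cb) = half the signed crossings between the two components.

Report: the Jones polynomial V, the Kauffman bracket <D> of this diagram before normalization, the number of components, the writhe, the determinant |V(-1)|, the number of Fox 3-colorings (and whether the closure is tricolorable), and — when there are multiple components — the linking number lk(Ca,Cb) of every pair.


Jones polynomial: V(t) = -t^-8 + t^-7 - 2t^-6 + 3t^-5 - 2t^-4 + 3t^-3 - 2t^-2 + t^-1
<D> = A^-14 - 2A^-10 + 3A^-6 - 2A^-2 + 3A^2 - 2A^6 + A^10 - A^14; writhe -6
components 1, writhe -6 (14 crossings)
3-colorings: 9 of 3^14, det 15 — tricolorable
note: V spans 7 powers of t: at least 7 crossings in any diagram


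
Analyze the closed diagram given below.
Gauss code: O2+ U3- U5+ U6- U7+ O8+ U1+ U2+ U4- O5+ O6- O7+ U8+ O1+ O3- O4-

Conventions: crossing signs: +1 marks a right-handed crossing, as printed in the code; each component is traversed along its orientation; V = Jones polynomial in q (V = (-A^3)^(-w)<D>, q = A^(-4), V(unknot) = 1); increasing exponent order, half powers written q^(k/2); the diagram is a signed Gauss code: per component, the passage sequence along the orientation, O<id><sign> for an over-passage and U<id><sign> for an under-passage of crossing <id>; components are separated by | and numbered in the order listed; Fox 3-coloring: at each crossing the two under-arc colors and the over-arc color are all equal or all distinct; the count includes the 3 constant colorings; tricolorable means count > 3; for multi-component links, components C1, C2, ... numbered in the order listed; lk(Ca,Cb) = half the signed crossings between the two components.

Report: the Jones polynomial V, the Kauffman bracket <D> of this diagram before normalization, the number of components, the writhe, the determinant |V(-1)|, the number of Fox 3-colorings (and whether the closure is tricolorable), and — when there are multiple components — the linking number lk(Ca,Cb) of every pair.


V(q) = q + q^3 - q^4
bracket: -A^-10 + A^-6 + A^2, w = +2
1 component, writhe +2, over 8 crossings
det 3, colorings 9 of 3^8 — tricolorable
observation: |V(-1)| = 3: so tricolorable, since 3 divides 3
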